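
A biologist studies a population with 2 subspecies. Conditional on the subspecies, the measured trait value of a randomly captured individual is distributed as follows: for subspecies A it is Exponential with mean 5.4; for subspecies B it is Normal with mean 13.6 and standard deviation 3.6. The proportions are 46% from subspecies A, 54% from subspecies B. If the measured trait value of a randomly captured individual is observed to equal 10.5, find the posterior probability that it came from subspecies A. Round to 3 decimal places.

Likelihoods f(10.5 | ·): A: 0.0264938; B: 0.0764875.
Posterior ∝ prior × likelihood. Numerator for A: 0.46·0.0264938 = 0.0121872.
Normalizing constant: 0.46·0.0264938 + 0.54·0.0764875 = 0.0534904.
P(A | observation) = 0.0121872 / 0.0534904 = 0.227838.

0.228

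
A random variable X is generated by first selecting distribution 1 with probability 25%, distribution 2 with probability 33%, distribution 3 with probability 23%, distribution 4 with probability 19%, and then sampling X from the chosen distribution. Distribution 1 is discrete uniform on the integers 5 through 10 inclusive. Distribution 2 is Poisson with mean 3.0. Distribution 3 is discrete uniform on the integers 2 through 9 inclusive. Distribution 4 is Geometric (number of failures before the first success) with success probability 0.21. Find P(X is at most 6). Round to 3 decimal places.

Conditional on each component, P(X ≤ 6): 1: 0.333333; 2: 0.966491; 3: 0.625; 4: 0.807961.
By total probability, P(X ≤ 6) = 0.25·0.333333 + 0.33·0.966491 + 0.23·0.625 + 0.19·0.807961 = 0.699538.

0.700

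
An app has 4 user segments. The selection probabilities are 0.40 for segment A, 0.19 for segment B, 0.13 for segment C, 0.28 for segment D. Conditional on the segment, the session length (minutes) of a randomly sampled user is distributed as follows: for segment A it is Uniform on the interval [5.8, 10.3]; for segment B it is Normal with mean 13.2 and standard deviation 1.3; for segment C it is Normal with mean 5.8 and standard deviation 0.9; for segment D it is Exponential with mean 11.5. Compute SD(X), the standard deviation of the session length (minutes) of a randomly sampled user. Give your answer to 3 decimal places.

6.666

Per component, A: μ=8.05, E[X²]=66.49; B: μ=13.2, E[X²]=175.93; C: μ=5.8, E[X²]=34.45; D: μ=11.5, E[X²]=264.5.
E[X] = 0.4·8.05 + 0.19·13.2 + 0.13·5.8 + 0.28·11.5 = 9.702.
E[X²] = 0.4·66.49 + 0.19·175.93 + 0.13·34.45 + 0.28·264.5 = 138.561.
Var(X) = E[X²] − (E[X])² = 138.561 − 94.1288 = 44.4324.
SD(X) = √44.4324 = 6.66576.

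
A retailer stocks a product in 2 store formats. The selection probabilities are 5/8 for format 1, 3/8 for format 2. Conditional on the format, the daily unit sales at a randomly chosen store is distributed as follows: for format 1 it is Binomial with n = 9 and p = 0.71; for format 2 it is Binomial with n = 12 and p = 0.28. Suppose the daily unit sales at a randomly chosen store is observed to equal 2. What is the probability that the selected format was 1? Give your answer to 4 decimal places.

Likelihoods P(X=2 | ·): 1: 0.00313044; 2: 0.193725.
Posterior ∝ prior × likelihood. Numerator for 1: 0.625·0.00313044 = 0.00195652.
Normalizing constant: 0.625·0.00313044 + 0.375·0.193725 = 0.0746033.
P(1 | observation) = 0.00195652 / 0.0746033 = 0.0262257.

0.0262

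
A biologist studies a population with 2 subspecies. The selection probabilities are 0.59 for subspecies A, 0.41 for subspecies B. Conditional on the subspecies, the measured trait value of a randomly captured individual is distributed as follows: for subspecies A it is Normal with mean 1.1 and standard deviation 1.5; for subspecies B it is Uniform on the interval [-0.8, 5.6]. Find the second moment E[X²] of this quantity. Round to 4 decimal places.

For each component E[X²] = Var + (mean)², giving A: 3.46; B: 9.17333.
Overall E[X²] = 0.59·3.46 + 0.41·9.17333 = 5.80247.

5.8025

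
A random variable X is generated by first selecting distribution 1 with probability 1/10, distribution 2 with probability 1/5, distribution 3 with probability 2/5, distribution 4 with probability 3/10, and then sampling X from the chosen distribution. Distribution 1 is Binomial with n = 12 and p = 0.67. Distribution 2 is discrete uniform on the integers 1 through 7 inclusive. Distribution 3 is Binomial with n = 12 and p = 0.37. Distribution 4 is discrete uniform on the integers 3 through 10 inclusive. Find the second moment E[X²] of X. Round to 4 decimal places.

For each component E[X²] = Var + (mean)², giving 1: 67.2948; 2: 20; 3: 22.5108; 4: 47.5.
Overall E[X²] = 0.1·67.2948 + 0.2·20 + 0.4·22.5108 + 0.3·47.5 = 33.9838.

33.9838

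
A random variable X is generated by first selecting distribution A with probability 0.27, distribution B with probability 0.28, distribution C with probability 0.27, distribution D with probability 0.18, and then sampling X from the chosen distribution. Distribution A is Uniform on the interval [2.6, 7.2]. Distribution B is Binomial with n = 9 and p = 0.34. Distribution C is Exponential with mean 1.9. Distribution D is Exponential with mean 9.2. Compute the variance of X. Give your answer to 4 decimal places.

Per component, A: μ=4.9, E[X²]=25.7733; B: μ=3.06, E[X²]=11.3832; C: μ=1.9, E[X²]=7.22; D: μ=9.2, E[X²]=169.28.
E[X] = 0.27·4.9 + 0.28·3.06 + 0.27·1.9 + 0.18·9.2 = 4.3488.
E[X²] = 0.27·25.7733 + 0.28·11.3832 + 0.27·7.22 + 0.18·169.28 = 42.5659.
Var(X) = E[X²] − (E[X])² = 42.5659 − 18.9121 = 23.6538.

23.6538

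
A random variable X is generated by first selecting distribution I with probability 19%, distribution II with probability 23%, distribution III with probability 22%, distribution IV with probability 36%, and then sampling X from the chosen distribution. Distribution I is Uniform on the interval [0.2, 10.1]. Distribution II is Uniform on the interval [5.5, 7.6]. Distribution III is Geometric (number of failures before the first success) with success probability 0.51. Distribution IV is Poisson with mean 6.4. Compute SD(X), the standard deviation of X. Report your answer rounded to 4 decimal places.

Per component, I: μ=5.15, E[X²]=34.69; II: μ=6.55, E[X²]=43.27; III: μ=0.960784, E[X²]=2.807; IV: μ=6.4, E[X²]=47.36.
E[X] = 0.19·5.15 + 0.23·6.55 + 0.22·0.960784 + 0.36·6.4 = 5.00037.
E[X²] = 0.19·34.69 + 0.23·43.27 + 0.22·2.807 + 0.36·47.36 = 34.2103.
Var(X) = E[X²] − (E[X])² = 34.2103 − 25.0037 = 9.20661.
SD(X) = √9.20661 = 3.03424.

3.0342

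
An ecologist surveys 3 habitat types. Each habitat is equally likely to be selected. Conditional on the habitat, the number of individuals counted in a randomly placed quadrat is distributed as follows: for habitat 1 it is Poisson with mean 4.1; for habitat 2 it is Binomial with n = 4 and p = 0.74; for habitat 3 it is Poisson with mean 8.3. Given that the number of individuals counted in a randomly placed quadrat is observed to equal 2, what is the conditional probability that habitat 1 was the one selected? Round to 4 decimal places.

Likelihoods P(X=2 | ·): 1: 0.139293; 2: 0.222107; 3: 0.00856016.
Posterior ∝ prior × likelihood. Numerator for 1: 0.333333·0.139293 = 0.0464311.
Normalizing constant: 0.333333·0.139293 + 0.333333·0.222107 + 0.333333·0.00856016 = 0.12332.
P(1 | observation) = 0.0464311 / 0.12332 = 0.376509.

0.3765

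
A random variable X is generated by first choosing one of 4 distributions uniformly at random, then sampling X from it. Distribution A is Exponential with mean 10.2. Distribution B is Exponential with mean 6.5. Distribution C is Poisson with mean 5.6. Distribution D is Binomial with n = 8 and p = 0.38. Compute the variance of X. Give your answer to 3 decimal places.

45.034

Per component, A: μ=10.2, E[X²]=208.08; B: μ=6.5, E[X²]=84.5; C: μ=5.6, E[X²]=36.96; D: μ=3.04, E[X²]=11.1264.
E[X] = 0.25·10.2 + 0.25·6.5 + 0.25·5.6 + 0.25·3.04 = 6.335.
E[X²] = 0.25·208.08 + 0.25·84.5 + 0.25·36.96 + 0.25·11.1264 = 85.1666.
Var(X) = E[X²] − (E[X])² = 85.1666 − 40.1322 = 45.0344.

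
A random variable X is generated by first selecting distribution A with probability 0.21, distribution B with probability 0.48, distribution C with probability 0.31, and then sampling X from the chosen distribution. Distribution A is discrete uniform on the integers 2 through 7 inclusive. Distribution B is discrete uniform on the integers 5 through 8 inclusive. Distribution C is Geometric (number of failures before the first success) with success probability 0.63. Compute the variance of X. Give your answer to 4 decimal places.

8.1034

Per component, A: μ=4.5, E[X²]=23.1667; B: μ=6.5, E[X²]=43.5; C: μ=0.587302, E[X²]=1.27715.
E[X] = 0.21·4.5 + 0.48·6.5 + 0.31·0.587302 = 4.24706.
E[X²] = 0.21·23.1667 + 0.48·43.5 + 0.31·1.27715 = 26.1409.
Var(X) = E[X²] − (E[X])² = 26.1409 − 18.0375 = 8.10337.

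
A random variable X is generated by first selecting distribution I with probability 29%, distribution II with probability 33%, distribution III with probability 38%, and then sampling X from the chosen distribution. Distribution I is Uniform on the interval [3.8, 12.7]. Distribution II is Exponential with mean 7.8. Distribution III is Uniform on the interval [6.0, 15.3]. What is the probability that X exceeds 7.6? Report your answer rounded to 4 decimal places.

0.6054

Conditional on each component, P(X > 7.6): I: 0.573034; II: 0.377434; III: 0.827957.
By total probability, P(X > 7.6) = 0.29·0.573034 + 0.33·0.377434 + 0.38·0.827957 = 0.605357.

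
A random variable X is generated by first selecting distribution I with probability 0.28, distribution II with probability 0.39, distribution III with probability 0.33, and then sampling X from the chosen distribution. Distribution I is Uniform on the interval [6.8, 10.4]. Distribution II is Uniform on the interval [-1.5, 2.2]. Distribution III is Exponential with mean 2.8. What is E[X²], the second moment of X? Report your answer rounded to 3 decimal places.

26.678

For each component E[X²] = Var + (mean)², giving I: 75.04; II: 1.26333; III: 15.68.
Overall E[X²] = 0.28·75.04 + 0.39·1.26333 + 0.33·15.68 = 26.6783.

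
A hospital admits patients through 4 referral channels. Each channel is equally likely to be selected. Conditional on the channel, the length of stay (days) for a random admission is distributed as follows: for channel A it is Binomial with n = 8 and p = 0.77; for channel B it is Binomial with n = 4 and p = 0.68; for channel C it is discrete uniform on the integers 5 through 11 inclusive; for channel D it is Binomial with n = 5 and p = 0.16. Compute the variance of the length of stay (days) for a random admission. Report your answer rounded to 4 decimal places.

9.6994

Per component, A: μ=6.16, E[X²]=39.3624; B: μ=2.72, E[X²]=8.2688; C: μ=8, E[X²]=68; D: μ=0.8, E[X²]=1.312.
E[X] = 0.25·6.16 + 0.25·2.72 + 0.25·8 + 0.25·0.8 = 4.42.
E[X²] = 0.25·39.3624 + 0.25·8.2688 + 0.25·68 + 0.25·1.312 = 29.2358.
Var(X) = E[X²] − (E[X])² = 29.2358 − 19.5364 = 9.6994.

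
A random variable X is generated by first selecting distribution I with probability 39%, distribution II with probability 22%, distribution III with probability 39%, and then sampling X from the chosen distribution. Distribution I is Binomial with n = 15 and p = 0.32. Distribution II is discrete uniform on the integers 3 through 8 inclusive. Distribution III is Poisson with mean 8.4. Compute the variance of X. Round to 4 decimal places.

Per component, I: μ=4.8, E[X²]=26.304; II: μ=5.5, E[X²]=33.1667; III: μ=8.4, E[X²]=78.96.
E[X] = 0.39·4.8 + 0.22·5.5 + 0.39·8.4 = 6.358.
E[X²] = 0.39·26.304 + 0.22·33.1667 + 0.39·78.96 = 48.3496.
Var(X) = E[X²] − (E[X])² = 48.3496 − 40.4242 = 7.92546.

7.9255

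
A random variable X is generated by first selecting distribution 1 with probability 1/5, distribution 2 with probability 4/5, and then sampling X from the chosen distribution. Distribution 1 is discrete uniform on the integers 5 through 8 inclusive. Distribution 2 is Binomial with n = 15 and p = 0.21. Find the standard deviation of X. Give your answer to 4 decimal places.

Per component, 1: μ=6.5, E[X²]=43.5; 2: μ=3.15, E[X²]=12.411.
E[X] = 0.2·6.5 + 0.8·3.15 = 3.82.
E[X²] = 0.2·43.5 + 0.8·12.411 = 18.6288.
Var(X) = E[X²] − (E[X])² = 18.6288 − 14.5924 = 4.0364.
SD(X) = √4.0364 = 2.00908.

2.0091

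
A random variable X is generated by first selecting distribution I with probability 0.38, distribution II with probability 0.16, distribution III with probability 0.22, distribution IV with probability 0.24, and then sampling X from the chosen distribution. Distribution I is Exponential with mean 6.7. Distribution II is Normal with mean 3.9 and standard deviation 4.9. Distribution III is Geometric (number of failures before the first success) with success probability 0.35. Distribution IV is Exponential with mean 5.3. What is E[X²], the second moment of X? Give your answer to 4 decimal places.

For each component E[X²] = Var + (mean)², giving I: 89.78; II: 39.22; III: 8.7551; IV: 56.18.
Overall E[X²] = 0.38·89.78 + 0.16·39.22 + 0.22·8.7551 + 0.24·56.18 = 55.8009.

55.8009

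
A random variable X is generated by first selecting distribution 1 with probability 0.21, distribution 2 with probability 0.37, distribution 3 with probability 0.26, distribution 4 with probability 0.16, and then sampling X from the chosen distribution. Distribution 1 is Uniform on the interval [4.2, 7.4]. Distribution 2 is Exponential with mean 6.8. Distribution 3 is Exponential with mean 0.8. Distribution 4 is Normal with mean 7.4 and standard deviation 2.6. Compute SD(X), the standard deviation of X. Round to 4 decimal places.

Per component, 1: μ=5.8, E[X²]=34.4933; 2: μ=6.8, E[X²]=92.48; 3: μ=0.8, E[X²]=1.28; 4: μ=7.4, E[X²]=61.52.
E[X] = 0.21·5.8 + 0.37·6.8 + 0.26·0.8 + 0.16·7.4 = 5.126.
E[X²] = 0.21·34.4933 + 0.37·92.48 + 0.26·1.28 + 0.16·61.52 = 51.6372.
Var(X) = E[X²] − (E[X])² = 51.6372 − 26.2759 = 25.3613.
SD(X) = √25.3613 = 5.036.

5.0360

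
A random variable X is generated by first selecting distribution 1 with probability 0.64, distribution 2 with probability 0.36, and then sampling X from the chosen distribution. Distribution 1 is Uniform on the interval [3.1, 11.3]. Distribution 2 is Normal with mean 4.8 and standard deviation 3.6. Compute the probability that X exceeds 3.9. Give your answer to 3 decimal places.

0.793

Conditional on each component, P(X > 3.9): 1: 0.902439; 2: 0.598706.
By total probability, P(X > 3.9) = 0.64·0.902439 + 0.36·0.598706 = 0.793095.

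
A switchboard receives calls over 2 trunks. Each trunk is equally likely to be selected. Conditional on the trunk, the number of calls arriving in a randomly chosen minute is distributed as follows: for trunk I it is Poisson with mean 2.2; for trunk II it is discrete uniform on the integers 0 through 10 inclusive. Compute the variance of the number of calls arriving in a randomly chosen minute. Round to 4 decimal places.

Per component, I: μ=2.2, E[X²]=7.04; II: μ=5, E[X²]=35.
E[X] = 0.5·2.2 + 0.5·5 = 3.6.
E[X²] = 0.5·7.04 + 0.5·35 = 21.02.
Var(X) = E[X²] − (E[X])² = 21.02 − 12.96 = 8.06.

8.0600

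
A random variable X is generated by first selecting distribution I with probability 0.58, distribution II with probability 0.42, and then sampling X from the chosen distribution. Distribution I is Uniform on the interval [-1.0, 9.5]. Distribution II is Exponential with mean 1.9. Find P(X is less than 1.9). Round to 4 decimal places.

Conditional on each component, P(X < 1.9): I: 0.27619; II: 0.632121.
By total probability, P(X < 1.9) = 0.58·0.27619 + 0.42·0.632121 = 0.425681.

0.4257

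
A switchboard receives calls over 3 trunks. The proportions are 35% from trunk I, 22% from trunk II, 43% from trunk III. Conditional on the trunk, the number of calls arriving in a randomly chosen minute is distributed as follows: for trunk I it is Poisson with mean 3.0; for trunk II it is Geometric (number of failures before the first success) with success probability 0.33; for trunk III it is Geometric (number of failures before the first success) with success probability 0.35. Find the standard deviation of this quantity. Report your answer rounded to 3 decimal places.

2.226

Per component, I: μ=3, E[X²]=12; II: μ=2.0303, E[X²]=10.2746; III: μ=1.85714, E[X²]=8.7551.
E[X] = 0.35·3 + 0.22·2.0303 + 0.43·1.85714 = 2.29524.
E[X²] = 0.35·12 + 0.22·10.2746 + 0.43·8.7551 = 10.2251.
Var(X) = E[X²] − (E[X])² = 10.2251 − 5.26812 = 4.95698.
SD(X) = √4.95698 = 2.22643.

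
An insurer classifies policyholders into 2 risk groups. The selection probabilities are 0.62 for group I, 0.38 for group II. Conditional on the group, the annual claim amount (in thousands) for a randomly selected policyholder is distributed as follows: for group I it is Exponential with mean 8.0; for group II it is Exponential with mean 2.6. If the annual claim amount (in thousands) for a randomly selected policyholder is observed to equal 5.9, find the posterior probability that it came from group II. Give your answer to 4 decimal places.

Likelihoods f(5.9 | ·): I: 0.0597885; II: 0.039766.
Posterior ∝ prior × likelihood. Numerator for II: 0.38·0.039766 = 0.0151111.
Normalizing constant: 0.62·0.0597885 + 0.38·0.039766 = 0.05218.
P(II | observation) = 0.0151111 / 0.05218 = 0.289596.

0.2896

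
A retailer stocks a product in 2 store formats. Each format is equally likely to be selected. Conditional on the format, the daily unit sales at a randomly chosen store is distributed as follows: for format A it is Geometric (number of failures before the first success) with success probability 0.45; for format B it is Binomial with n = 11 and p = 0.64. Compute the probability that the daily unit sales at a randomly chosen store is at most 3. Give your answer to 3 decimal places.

0.462

Conditional on each format, P(X ≤ 3): A: 0.908494; B: 0.0147609.
By total probability, P(X ≤ 3) = 0.5·0.908494 + 0.5·0.0147609 = 0.461627.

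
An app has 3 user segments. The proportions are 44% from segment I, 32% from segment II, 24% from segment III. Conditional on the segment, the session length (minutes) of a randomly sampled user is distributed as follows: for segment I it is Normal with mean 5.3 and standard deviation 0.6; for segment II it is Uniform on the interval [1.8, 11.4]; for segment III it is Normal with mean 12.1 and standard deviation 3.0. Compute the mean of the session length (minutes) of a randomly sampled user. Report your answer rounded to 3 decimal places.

Component means — I: 5.3; II: 6.6; III: 12.1.
E[X] = 0.44·5.3 + 0.32·6.6 + 0.24·12.1 = 7.348.

7.348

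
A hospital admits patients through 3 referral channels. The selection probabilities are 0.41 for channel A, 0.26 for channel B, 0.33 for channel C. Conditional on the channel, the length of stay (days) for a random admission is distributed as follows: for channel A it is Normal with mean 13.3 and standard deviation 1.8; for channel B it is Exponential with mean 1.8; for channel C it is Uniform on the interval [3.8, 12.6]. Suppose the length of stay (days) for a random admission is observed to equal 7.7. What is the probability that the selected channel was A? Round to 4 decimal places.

0.0179

Likelihoods f(7.7 | ·): A: 0.00175334; B: 0.00770748; C: 0.113636.
Posterior ∝ prior × likelihood. Numerator for A: 0.41·0.00175334 = 0.00071887.
Normalizing constant: 0.41·0.00175334 + 0.26·0.00770748 + 0.33·0.113636 = 0.0402228.
P(A | observation) = 0.00071887 / 0.0402228 = 0.0178722.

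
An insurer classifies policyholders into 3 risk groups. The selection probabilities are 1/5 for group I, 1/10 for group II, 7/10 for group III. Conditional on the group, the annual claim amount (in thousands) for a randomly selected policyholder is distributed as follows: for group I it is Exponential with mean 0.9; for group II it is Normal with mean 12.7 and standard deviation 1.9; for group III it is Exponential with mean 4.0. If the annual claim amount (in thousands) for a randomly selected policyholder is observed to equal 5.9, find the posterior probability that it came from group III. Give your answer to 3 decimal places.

Likelihoods f(5.9 | ·): I: 0.00158021; II: 0.000347334; III: 0.0571947.
Posterior ∝ prior × likelihood. Numerator for III: 0.7·0.0571947 = 0.0400363.
Normalizing constant: 0.2·0.00158021 + 0.1·0.000347334 + 0.7·0.0571947 = 0.0403871.
P(III | observation) = 0.0400363 / 0.0403871 = 0.991315.

0.991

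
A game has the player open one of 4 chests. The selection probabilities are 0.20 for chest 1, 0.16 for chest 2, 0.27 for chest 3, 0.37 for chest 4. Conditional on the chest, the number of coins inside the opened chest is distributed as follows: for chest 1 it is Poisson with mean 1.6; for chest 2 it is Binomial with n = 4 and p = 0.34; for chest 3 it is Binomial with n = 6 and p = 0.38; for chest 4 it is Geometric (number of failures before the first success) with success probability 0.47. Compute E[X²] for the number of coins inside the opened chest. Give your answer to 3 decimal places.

For each component E[X²] = Var + (mean)², giving 1: 4.16; 2: 2.7472; 3: 6.612; 4: 3.67089.
Overall E[X²] = 0.2·4.16 + 0.16·2.7472 + 0.27·6.612 + 0.37·3.67089 = 4.41502.

4.415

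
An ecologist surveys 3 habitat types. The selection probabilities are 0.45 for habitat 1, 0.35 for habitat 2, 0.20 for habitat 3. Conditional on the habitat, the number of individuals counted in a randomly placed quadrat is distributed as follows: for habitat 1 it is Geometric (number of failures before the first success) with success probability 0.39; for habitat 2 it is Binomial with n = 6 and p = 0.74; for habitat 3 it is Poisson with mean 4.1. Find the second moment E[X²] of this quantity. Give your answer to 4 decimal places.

For each component E[X²] = Var + (mean)², giving 1: 6.45694; 2: 20.868; 3: 20.91.
Overall E[X²] = 0.45·6.45694 + 0.35·20.868 + 0.2·20.91 = 14.3914.

14.3914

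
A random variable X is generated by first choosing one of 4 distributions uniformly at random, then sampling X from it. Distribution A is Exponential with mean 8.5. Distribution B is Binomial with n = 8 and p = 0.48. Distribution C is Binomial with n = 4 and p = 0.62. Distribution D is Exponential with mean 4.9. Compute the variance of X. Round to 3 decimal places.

Per component, A: μ=8.5, E[X²]=144.5; B: μ=3.84, E[X²]=16.7424; C: μ=2.48, E[X²]=7.0928; D: μ=4.9, E[X²]=48.02.
E[X] = 0.25·8.5 + 0.25·3.84 + 0.25·2.48 + 0.25·4.9 = 4.93.
E[X²] = 0.25·144.5 + 0.25·16.7424 + 0.25·7.0928 + 0.25·48.02 = 54.0888.
Var(X) = E[X²] − (E[X])² = 54.0888 − 24.3049 = 29.7839.

29.784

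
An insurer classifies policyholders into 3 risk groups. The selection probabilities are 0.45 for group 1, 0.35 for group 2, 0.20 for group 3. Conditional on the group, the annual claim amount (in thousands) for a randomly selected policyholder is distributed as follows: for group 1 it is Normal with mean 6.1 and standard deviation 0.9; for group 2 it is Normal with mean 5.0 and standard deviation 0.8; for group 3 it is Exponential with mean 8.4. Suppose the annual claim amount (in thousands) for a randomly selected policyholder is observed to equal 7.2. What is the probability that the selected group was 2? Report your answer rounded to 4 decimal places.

Likelihoods f(7.2 | ·): 1: 0.210033; 2: 0.011367; 3: 0.0505206.
Posterior ∝ prior × likelihood. Numerator for 2: 0.35·0.011367 = 0.00397843.
Normalizing constant: 0.45·0.210033 + 0.35·0.011367 + 0.2·0.0505206 = 0.108597.
P(2 | observation) = 0.00397843 / 0.108597 = 0.0366347.

0.0366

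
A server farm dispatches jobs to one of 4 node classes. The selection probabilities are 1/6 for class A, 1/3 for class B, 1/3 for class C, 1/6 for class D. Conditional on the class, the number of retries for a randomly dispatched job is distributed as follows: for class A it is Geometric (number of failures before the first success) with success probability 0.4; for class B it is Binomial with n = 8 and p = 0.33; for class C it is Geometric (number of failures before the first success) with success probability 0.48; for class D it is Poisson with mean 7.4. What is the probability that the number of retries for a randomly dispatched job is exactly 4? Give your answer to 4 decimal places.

0.0888

Conditional on each class, P(X = 4): A: 0.05184; B: 0.167283; C: 0.0350958; D: 0.0763724.
By total probability, P(X = 4) = 0.166667·0.05184 + 0.333333·0.167283 + 0.333333·0.0350958 + 0.166667·0.0763724 = 0.0888285.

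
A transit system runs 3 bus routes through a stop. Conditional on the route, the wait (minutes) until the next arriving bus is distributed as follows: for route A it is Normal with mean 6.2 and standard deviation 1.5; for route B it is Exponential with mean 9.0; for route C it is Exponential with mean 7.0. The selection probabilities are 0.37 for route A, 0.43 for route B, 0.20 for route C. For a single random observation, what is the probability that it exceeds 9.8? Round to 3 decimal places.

0.197

Conditional on each route, P(X > 9.8): A: 0.00819754; B: 0.33659; C: 0.246597.
By total probability, P(X > 9.8) = 0.37·0.00819754 + 0.43·0.33659 + 0.2·0.246597 = 0.197086.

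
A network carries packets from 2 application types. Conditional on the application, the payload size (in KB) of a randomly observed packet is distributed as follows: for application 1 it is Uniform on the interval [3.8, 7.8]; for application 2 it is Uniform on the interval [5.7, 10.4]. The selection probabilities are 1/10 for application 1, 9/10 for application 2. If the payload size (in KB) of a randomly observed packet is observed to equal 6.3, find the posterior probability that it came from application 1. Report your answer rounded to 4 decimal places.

Likelihoods f(6.3 | ·): 1: 0.25; 2: 0.212766.
Posterior ∝ prior × likelihood. Numerator for 1: 0.1·0.25 = 0.025.
Normalizing constant: 0.1·0.25 + 0.9·0.212766 = 0.216489.
P(1 | observation) = 0.025 / 0.216489 = 0.115479.

0.1155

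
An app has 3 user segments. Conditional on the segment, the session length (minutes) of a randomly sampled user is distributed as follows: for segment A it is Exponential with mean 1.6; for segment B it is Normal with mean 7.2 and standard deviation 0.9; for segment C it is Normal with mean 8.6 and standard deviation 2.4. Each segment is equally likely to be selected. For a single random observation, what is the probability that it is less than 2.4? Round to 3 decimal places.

Conditional on each segment, P(X < 2.4): A: 0.77687; B: 4.8213e-08; C: 0.00489254.
By total probability, P(X < 2.4) = 0.333333·0.77687 + 0.333333·4.8213e-08 + 0.333333·0.00489254 = 0.260587.

0.261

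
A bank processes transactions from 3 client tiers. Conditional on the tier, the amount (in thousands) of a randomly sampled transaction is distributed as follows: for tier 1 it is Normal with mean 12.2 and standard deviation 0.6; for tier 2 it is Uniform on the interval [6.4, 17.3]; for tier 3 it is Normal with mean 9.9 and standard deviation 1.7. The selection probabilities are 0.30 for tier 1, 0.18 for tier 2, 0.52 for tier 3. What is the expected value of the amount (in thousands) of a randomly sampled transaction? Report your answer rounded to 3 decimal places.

10.941

Component means — 1: 12.2; 2: 11.85; 3: 9.9.
E[X] = 0.3·12.2 + 0.18·11.85 + 0.52·9.9 = 10.941.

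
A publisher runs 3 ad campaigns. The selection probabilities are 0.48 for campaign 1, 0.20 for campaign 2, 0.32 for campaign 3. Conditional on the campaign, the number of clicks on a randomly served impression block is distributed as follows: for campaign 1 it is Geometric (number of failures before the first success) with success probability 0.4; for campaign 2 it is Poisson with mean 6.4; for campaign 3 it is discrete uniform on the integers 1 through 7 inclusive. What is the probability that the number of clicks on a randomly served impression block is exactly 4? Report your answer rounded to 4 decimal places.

Conditional on each campaign, P(X = 4): 1: 0.05184; 2: 0.116151; 3: 0.142857.
By total probability, P(X = 4) = 0.48·0.05184 + 0.2·0.116151 + 0.32·0.142857 = 0.0938277.

0.0938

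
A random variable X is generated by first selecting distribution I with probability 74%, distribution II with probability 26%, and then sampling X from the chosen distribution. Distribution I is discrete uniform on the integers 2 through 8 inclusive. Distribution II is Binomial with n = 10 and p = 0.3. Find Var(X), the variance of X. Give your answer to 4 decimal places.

Per component, I: μ=5, E[X²]=29; II: μ=3, E[X²]=11.1.
E[X] = 0.74·5 + 0.26·3 = 4.48.
E[X²] = 0.74·29 + 0.26·11.1 = 24.346.
Var(X) = E[X²] − (E[X])² = 24.346 − 20.0704 = 4.2756.

4.2756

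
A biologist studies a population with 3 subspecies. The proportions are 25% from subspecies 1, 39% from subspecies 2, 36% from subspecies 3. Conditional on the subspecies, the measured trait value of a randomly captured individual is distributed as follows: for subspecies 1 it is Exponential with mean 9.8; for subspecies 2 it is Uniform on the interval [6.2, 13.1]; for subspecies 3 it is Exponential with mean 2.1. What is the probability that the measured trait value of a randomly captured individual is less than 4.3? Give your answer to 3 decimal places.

0.402

Conditional on each subspecies, P(X < 4.3): 1: 0.355174; 2: 0; 3: 0.870958.
By total probability, P(X < 4.3) = 0.25·0.355174 + 0.39·0 + 0.36·0.870958 = 0.402339.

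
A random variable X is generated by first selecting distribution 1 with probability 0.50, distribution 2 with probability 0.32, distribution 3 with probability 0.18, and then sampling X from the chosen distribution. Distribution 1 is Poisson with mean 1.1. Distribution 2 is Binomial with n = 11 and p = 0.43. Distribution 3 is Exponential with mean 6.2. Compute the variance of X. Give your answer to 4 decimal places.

Per component, 1: μ=1.1, E[X²]=2.31; 2: μ=4.73, E[X²]=25.069; 3: μ=6.2, E[X²]=76.88.
E[X] = 0.5·1.1 + 0.32·4.73 + 0.18·6.2 = 3.1796.
E[X²] = 0.5·2.31 + 0.32·25.069 + 0.18·76.88 = 23.0155.
Var(X) = E[X²] − (E[X])² = 23.0155 − 10.1099 = 12.9056.

12.9056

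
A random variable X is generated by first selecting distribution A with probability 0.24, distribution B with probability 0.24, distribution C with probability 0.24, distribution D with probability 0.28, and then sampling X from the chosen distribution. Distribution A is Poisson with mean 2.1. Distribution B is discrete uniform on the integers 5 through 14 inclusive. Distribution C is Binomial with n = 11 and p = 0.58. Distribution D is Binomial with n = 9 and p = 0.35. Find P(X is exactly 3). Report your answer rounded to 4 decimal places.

0.1289

Conditional on each component, P(X = 3): A: 0.189011; B: 0; C: 0.0311718; D: 0.271621.
By total probability, P(X = 3) = 0.24·0.189011 + 0.24·0 + 0.24·0.0311718 + 0.28·0.271621 = 0.128898.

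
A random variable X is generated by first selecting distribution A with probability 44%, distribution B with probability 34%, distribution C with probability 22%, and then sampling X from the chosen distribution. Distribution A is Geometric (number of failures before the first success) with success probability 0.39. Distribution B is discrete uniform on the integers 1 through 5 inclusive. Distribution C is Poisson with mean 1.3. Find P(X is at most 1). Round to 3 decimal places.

0.482

Conditional on each component, P(X ≤ 1): A: 0.6279; B: 0.2; C: 0.626823.
By total probability, P(X ≤ 1) = 0.44·0.6279 + 0.34·0.2 + 0.22·0.626823 = 0.482177.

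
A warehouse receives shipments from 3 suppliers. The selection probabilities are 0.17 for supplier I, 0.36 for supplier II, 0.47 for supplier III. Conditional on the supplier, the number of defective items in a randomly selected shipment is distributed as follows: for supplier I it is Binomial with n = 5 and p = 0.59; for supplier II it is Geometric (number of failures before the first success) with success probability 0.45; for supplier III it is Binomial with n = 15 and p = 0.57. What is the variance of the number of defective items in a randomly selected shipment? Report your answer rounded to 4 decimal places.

14.6851

Per component, I: μ=2.95, E[X²]=9.912; II: μ=1.22222, E[X²]=4.20988; III: μ=8.55, E[X²]=76.779.
E[X] = 0.17·2.95 + 0.36·1.22222 + 0.47·8.55 = 4.96.
E[X²] = 0.17·9.912 + 0.36·4.20988 + 0.47·76.779 = 39.2867.
Var(X) = E[X²] − (E[X])² = 39.2867 − 24.6016 = 14.6851.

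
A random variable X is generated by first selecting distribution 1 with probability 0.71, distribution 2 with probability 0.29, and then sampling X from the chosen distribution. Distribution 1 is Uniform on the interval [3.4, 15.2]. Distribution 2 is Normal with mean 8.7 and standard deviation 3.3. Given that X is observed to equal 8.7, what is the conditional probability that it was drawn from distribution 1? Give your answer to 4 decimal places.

0.6318

Likelihoods f(8.7 | ·): 1: 0.0847458; 2: 0.120892.
Posterior ∝ prior × likelihood. Numerator for 1: 0.71·0.0847458 = 0.0601695.
Normalizing constant: 0.71·0.0847458 + 0.29·0.120892 = 0.0952281.
P(1 | observation) = 0.0601695 / 0.0952281 = 0.631846.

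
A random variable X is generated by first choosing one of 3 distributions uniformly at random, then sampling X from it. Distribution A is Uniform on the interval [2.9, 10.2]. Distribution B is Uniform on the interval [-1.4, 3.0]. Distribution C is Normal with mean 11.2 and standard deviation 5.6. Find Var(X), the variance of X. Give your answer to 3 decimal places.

Per component, A: μ=6.55, E[X²]=47.3433; B: μ=0.8, E[X²]=2.25333; C: μ=11.2, E[X²]=156.8.
E[X] = 0.333333·6.55 + 0.333333·0.8 + 0.333333·11.2 = 6.18333.
E[X²] = 0.333333·47.3433 + 0.333333·2.25333 + 0.333333·156.8 = 68.7989.
Var(X) = E[X²] − (E[X])² = 68.7989 − 38.2336 = 30.5653.

30.565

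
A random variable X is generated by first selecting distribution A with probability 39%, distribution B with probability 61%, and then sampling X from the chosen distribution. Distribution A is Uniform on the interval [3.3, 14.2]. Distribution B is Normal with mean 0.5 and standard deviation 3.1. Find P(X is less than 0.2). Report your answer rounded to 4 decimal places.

Conditional on each component, P(X < 0.2): A: 0; B: 0.461453.
By total probability, P(X < 0.2) = 0.39·0 + 0.61·0.461453 = 0.281486.

0.2815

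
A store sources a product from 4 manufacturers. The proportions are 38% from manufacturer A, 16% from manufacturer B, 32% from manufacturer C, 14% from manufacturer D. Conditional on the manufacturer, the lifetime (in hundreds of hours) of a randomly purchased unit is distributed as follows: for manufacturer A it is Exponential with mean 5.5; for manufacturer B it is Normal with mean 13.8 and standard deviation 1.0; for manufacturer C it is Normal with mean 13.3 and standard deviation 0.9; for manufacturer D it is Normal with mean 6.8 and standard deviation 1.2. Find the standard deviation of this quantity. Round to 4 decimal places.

Per component, A: μ=5.5, E[X²]=60.5; B: μ=13.8, E[X²]=191.44; C: μ=13.3, E[X²]=177.7; D: μ=6.8, E[X²]=47.68.
E[X] = 0.38·5.5 + 0.16·13.8 + 0.32·13.3 + 0.14·6.8 = 9.506.
E[X²] = 0.38·60.5 + 0.16·191.44 + 0.32·177.7 + 0.14·47.68 = 117.16.
Var(X) = E[X²] − (E[X])² = 117.16 − 90.364 = 26.7956.
SD(X) = √26.7956 = 5.17644.

5.1764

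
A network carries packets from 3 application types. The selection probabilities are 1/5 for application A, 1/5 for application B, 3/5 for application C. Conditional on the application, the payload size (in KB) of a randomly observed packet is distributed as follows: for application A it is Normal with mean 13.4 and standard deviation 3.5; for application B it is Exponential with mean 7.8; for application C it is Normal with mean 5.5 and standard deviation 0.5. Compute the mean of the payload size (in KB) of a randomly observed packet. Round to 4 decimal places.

Component means — A: 13.4; B: 7.8; C: 5.5.
E[X] = 0.2·13.4 + 0.2·7.8 + 0.6·5.5 = 7.54.

7.5400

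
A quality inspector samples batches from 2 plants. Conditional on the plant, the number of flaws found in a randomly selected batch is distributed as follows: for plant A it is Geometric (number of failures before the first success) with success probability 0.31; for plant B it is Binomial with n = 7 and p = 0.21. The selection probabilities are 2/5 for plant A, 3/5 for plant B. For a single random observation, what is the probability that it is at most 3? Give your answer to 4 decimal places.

0.8857

Conditional on each plant, P(X ≤ 3): A: 0.773329; B: 0.960595.
By total probability, P(X ≤ 3) = 0.4·0.773329 + 0.6·0.960595 = 0.885688.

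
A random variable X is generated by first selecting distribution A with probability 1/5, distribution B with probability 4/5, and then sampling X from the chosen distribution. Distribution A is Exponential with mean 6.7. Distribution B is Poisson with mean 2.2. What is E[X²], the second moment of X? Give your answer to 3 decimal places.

For each component E[X²] = Var + (mean)², giving A: 89.78; B: 7.04.
Overall E[X²] = 0.2·89.78 + 0.8·7.04 = 23.588.

23.588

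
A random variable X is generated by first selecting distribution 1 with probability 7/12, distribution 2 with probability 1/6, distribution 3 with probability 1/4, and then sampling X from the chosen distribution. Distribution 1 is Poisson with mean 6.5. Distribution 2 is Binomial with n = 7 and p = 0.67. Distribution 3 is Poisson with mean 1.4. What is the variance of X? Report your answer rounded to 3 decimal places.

Per component, 1: μ=6.5, E[X²]=48.75; 2: μ=4.69, E[X²]=23.5438; 3: μ=1.4, E[X²]=3.36.
E[X] = 0.583333·6.5 + 0.166667·4.69 + 0.25·1.4 = 4.92333.
E[X²] = 0.583333·48.75 + 0.166667·23.5438 + 0.25·3.36 = 33.2015.
Var(X) = E[X²] − (E[X])² = 33.2015 − 24.2392 = 8.96226.

8.962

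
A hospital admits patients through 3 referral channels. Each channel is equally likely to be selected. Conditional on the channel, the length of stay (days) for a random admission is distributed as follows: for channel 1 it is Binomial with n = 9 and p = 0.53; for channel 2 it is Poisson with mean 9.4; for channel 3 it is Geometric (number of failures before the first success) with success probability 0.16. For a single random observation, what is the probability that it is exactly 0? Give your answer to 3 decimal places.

0.054

Conditional on each channel, P(X = 0): 1: 0.00111913; 2: 8.27241e-05; 3: 0.16.
By total probability, P(X = 0) = 0.333333·0.00111913 + 0.333333·8.27241e-05 + 0.333333·0.16 = 0.053734.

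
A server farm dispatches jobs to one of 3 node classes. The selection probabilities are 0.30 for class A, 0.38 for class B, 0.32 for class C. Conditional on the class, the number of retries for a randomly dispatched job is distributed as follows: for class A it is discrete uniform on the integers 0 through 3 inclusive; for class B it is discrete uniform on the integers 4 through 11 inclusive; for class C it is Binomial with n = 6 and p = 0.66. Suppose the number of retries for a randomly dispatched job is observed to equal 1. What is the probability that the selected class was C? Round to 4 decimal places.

0.0713

Likelihoods P(X=1 | ·): A: 0.25; B: 0; C: 0.0179924.
Posterior ∝ prior × likelihood. Numerator for C: 0.32·0.0179924 = 0.00575758.
Normalizing constant: 0.3·0.25 + 0.38·0 + 0.32·0.0179924 = 0.0807576.
P(C | observation) = 0.00575758 / 0.0807576 = 0.0712946.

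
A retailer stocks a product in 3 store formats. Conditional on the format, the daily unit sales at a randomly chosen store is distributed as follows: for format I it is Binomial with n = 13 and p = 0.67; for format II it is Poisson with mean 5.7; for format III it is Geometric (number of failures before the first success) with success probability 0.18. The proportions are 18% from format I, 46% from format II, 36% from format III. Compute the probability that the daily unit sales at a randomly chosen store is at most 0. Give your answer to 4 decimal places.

Conditional on each format, P(X ≤ 0): I: 5.50404e-07; II: 0.00334597; III: 0.18.
By total probability, P(X ≤ 0) = 0.18·5.50404e-07 + 0.46·0.00334597 + 0.36·0.18 = 0.0663392.

0.0663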